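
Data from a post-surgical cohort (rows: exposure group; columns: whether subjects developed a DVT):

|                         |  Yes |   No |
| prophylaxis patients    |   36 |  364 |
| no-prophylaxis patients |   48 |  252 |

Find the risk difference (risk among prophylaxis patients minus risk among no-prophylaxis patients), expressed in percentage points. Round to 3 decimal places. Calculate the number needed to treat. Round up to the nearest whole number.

RD = -7.000; NNT = 15

risk, prophylaxis patients = 36/400 = 0.0900
risk, no-prophylaxis patients = 48/300 = 0.1600
risk difference = 0.0900 − 0.1600 = -0.0700 → -7.000 percentage points
absolute risk difference = 0.070000
1 / 0.070000 = 14.286 → round up → 15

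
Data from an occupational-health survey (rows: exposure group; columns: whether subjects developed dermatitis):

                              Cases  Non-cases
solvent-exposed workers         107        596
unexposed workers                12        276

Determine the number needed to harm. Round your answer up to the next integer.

risk, solvent-exposed workers = 107/703 = 0.152205
risk, unexposed workers = 12/288 = 0.041667
absolute risk difference = 0.110538
1 / 0.110538 = 9.047 → round up → 10

NNH: 10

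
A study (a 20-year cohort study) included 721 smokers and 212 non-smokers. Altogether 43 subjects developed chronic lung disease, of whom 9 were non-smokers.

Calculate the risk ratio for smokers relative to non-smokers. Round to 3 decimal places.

1.111

smokers with the outcome: 43 − 9 = 34
smokers without the outcome: 721 − 34 = 687
non-smokers without the outcome: 212 − 9 = 203
risk, smokers = 34/721 = 0.04716
risk, non-smokers = 9/212 = 0.04245
RR = 0.04716 / 0.04245 = 1.111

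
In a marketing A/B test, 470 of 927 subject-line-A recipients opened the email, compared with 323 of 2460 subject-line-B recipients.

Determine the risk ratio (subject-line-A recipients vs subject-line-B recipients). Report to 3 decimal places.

RR = 3.861

risk, subject-line-A recipients = 470/927 = 0.5070
risk, subject-line-B recipients = 323/2460 = 0.1313
RR = 0.5070 / 0.1313 = 3.861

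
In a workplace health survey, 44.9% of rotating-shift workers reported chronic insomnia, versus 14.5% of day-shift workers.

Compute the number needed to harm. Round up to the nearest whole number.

absolute risk difference = 0.304000
1 / 0.304000 = 3.289 → round up → 4

4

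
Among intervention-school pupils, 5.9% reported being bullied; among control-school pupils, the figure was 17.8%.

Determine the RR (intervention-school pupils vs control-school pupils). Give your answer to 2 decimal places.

RR = 0.0590 / 0.1780 = 0.33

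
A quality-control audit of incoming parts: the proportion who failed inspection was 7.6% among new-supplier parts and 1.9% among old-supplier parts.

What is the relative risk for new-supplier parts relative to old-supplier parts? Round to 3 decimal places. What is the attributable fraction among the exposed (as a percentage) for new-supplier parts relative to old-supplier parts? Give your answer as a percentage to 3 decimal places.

RR = 0.07600 / 0.01900 = 4.000
AR% = (0.07600 − 0.01900) / 0.07600 = 0.7500 → 75.000%

RR = 4.000; AR% = 75.000%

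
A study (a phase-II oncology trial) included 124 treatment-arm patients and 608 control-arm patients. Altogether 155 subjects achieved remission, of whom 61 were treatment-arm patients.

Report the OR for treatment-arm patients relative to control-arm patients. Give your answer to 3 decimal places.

treatment-arm patients without the outcome: 124 − 61 = 63
control-arm patients with the outcome: 155 − 61 = 94
control-arm patients without the outcome: 608 − 94 = 514
OR = (61 × 514) / (63 × 94) = 31354/5922 ≈ 5.294

OR ≈ 5.294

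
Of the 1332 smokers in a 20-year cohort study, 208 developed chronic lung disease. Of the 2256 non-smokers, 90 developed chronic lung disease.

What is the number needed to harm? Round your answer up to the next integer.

risk, smokers = 208/1332 = 0.156156
risk, non-smokers = 90/2256 = 0.039894
absolute risk difference = 0.116263
1 / 0.116263 = 8.601 → round up → 9

9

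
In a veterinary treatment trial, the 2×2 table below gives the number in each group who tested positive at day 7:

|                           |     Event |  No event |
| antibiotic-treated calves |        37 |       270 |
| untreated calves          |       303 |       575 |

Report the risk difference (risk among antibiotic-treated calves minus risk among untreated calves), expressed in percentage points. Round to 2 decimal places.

risk, antibiotic-treated calves = 37/307 = 0.1205
risk, untreated calves = 303/878 = 0.3451
risk difference = 0.1205 − 0.3451 = -0.2246 → -22.46 percentage points

-22.46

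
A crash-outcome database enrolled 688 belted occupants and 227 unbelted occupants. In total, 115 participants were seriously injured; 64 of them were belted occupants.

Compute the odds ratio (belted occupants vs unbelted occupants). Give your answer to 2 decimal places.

0.35

belted occupants without the outcome: 688 − 64 = 624
unbelted occupants with the outcome: 115 − 64 = 51
unbelted occupants without the outcome: 227 − 51 = 176
OR = (64 × 176) / (624 × 51) = 11264/31824 ≈ 0.35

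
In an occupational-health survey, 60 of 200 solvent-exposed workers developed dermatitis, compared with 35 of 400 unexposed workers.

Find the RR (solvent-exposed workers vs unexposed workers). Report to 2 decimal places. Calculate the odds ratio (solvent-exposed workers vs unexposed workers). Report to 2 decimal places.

risk, solvent-exposed workers = 60/200 = 0.3000
risk, unexposed workers = 35/400 = 0.0875
RR = 0.3000 / 0.0875 = 3.43
OR = (60 × 365) / (140 × 35) = 21900/4900 ≈ 4.47

RR = 3.43; OR = 4.47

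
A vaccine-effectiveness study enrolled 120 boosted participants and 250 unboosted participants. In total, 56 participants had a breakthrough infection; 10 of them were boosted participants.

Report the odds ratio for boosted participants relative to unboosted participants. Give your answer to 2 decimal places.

OR: 0.40

boosted participants without the outcome: 120 − 10 = 110
unboosted participants with the outcome: 56 − 10 = 46
unboosted participants without the outcome: 250 − 46 = 204
OR = (10 × 204) / (110 × 46) = 2040/5060 ≈ 0.40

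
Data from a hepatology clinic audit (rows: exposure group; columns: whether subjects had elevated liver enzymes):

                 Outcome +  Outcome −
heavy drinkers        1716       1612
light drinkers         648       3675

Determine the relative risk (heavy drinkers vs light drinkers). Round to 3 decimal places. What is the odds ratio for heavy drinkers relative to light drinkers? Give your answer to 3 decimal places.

risk, heavy drinkers = 1716/3328 = 0.5156
risk, light drinkers = 648/4323 = 0.1499
RR = 0.5156 / 0.1499 = 3.440
OR = (1716 × 3675) / (1612 × 648) = 6306300/1044576 ≈ 6.037

RR = 3.440; OR = 6.037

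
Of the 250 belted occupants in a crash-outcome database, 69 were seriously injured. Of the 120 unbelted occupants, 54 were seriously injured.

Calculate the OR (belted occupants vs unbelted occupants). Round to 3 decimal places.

odds, belted occupants = 69/181 = 0.3812
odds, unbelted occupants = 54/66 = 0.8182
OR = 0.3812 / 0.8182 = 0.466

0.466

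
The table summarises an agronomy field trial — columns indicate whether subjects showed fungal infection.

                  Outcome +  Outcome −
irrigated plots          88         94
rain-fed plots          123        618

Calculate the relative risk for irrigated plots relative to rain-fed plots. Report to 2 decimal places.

RR ≈ 2.91

risk, irrigated plots = 88/182 = 0.4835
risk, rain-fed plots = 123/741 = 0.1660
RR = 0.4835 / 0.1660 = 2.91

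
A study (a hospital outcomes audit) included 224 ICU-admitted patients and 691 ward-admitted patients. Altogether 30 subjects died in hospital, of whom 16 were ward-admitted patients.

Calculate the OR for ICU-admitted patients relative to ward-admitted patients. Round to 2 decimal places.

OR: 2.81

ICU-admitted patients with the outcome: 30 − 16 = 14
ICU-admitted patients without the outcome: 224 − 14 = 210
ward-admitted patients without the outcome: 691 − 16 = 675
OR = (14 × 675) / (210 × 16) = 9450/3360 ≈ 2.81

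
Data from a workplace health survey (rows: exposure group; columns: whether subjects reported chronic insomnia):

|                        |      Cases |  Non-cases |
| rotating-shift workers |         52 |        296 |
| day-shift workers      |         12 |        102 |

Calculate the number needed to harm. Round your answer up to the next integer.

23

risk, rotating-shift workers = 52/348 = 0.149425
risk, day-shift workers = 12/114 = 0.105263
absolute risk difference = 0.044162
1 / 0.044162 = 22.644 → round up → 23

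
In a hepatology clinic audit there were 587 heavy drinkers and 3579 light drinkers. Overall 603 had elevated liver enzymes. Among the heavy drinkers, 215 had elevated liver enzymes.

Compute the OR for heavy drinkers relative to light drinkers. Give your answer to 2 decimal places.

4.75

heavy drinkers without the outcome: 587 − 215 = 372
light drinkers with the outcome: 603 − 215 = 388
light drinkers without the outcome: 3579 − 388 = 3191
odds, heavy drinkers = 215/372 = 0.5780
odds, light drinkers = 388/3191 = 0.1216
OR = 0.5780 / 0.1216 = 4.75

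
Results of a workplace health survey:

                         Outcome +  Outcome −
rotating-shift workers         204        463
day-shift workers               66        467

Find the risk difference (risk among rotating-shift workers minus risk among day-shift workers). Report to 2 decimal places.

risk, rotating-shift workers = 204/667 = 0.3058
risk, day-shift workers = 66/533 = 0.1238
risk difference = 0.3058 − 0.1238 = 0.18

RD ≈ 0.18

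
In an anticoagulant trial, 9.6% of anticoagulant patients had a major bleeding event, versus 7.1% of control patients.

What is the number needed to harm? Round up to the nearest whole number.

NNH: 40

absolute risk difference = 0.025000
1 / 0.025000 = 40.000 → round up → 40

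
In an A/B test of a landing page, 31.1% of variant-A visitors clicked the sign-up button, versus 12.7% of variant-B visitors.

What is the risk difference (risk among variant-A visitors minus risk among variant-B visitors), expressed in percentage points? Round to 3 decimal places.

18.400

risk difference = 0.3110 − 0.1270 = 0.1840 → 18.400 percentage points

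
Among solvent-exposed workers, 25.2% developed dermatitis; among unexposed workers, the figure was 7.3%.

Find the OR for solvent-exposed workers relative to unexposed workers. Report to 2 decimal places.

odds, solvent-exposed workers = 0.2520/0.7480 = 0.3369
odds, unexposed workers = 0.0730/0.9270 = 0.0787
OR = 0.3369 / 0.0787 = 4.28

4.28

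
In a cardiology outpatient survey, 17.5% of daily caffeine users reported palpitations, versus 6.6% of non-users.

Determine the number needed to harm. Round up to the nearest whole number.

NNH ≈ 10

absolute risk difference = 0.109000
1 / 0.109000 = 9.174 → round up → 10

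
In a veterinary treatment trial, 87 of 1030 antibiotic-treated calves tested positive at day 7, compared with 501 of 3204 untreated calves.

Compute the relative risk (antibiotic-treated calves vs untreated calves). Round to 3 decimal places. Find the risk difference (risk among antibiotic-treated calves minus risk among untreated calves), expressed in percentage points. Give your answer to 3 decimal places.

risk, antibiotic-treated calves = 87/1030 = 0.0845
risk, untreated calves = 501/3204 = 0.1564
RR = 0.0845 / 0.1564 = 0.540
risk difference = 0.0845 − 0.1564 = -0.0719 → -7.190 percentage points

RR = 0.540; RD = -7.190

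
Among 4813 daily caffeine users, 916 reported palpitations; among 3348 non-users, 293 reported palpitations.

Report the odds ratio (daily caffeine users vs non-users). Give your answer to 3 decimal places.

OR = (916 × 3055) / (3897 × 293) = 2798380/1141821 ≈ 2.451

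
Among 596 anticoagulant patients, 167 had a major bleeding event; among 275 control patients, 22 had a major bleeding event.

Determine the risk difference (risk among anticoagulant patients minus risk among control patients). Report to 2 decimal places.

risk, anticoagulant patients = 167/596 = 0.2802
risk, control patients = 22/275 = 0.0800
risk difference = 0.2802 − 0.0800 = 0.20

RD = 0.20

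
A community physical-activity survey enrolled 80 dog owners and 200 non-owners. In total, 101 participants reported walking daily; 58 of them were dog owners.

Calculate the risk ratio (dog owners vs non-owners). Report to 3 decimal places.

RR ≈ 3.372

dog owners without the outcome: 80 − 58 = 22
non-owners with the outcome: 101 − 58 = 43
non-owners without the outcome: 200 − 43 = 157
risk, dog owners = 58/80 = 0.7250
risk, non-owners = 43/200 = 0.2150
RR = 0.7250 / 0.2150 = 3.372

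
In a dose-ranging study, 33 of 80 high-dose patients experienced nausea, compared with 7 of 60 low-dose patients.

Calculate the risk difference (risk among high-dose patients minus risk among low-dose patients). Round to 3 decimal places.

risk, high-dose patients = 33/80 = 0.4125
risk, low-dose patients = 7/60 = 0.1167
risk difference = 0.4125 − 0.1167 = 0.296

0.296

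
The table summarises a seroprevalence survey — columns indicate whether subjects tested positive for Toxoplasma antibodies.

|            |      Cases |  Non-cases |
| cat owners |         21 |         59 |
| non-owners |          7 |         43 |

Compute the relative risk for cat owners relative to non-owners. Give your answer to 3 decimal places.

risk, cat owners = 21/80 = 0.2625
risk, non-owners = 7/50 = 0.1400
RR = 0.2625 / 0.1400 = 1.875

1.875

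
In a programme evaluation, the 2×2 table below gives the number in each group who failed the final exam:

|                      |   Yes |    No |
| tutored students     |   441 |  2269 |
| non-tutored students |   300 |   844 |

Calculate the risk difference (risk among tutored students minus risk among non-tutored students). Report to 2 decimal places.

RD: -0.10

risk, tutored students = 441/2710 = 0.1627
risk, non-tutored students = 300/1144 = 0.2622
risk difference = 0.1627 − 0.2622 = -0.10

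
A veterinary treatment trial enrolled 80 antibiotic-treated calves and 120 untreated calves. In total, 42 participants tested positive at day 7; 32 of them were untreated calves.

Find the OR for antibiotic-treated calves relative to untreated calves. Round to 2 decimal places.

antibiotic-treated calves with the outcome: 42 − 32 = 10
antibiotic-treated calves without the outcome: 80 − 10 = 70
untreated calves without the outcome: 120 − 32 = 88
odds, antibiotic-treated calves = 10/70 = 0.1429
odds, untreated calves = 32/88 = 0.3636
OR = 0.1429 / 0.3636 = 0.39

OR: 0.39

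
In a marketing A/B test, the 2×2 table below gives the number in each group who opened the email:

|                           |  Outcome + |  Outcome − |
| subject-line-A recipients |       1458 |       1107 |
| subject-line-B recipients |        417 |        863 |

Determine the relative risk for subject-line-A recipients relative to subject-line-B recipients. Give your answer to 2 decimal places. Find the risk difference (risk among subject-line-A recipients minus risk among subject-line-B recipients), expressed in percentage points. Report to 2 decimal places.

risk, subject-line-A recipients = 1458/2565 = 0.5684
risk, subject-line-B recipients = 417/1280 = 0.3258
RR = 0.5684 / 0.3258 = 1.74
risk difference = 0.5684 − 0.3258 = 0.2426 → 24.26 percentage points

RR = 1.74; RD = 24.26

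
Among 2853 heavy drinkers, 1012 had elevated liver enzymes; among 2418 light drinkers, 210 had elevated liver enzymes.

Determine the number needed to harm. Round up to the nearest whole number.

4

risk, heavy drinkers = 1012/2853 = 0.354714
risk, light drinkers = 210/2418 = 0.086849
absolute risk difference = 0.267866
1 / 0.267866 = 3.733 → round up → 4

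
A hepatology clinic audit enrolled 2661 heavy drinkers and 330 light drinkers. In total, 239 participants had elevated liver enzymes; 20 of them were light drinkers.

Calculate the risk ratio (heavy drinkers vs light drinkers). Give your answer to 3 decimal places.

1.358

heavy drinkers with the outcome: 239 − 20 = 219
heavy drinkers without the outcome: 2661 − 219 = 2442
light drinkers without the outcome: 330 − 20 = 310
risk, heavy drinkers = 219/2661 = 0.0823
risk, light drinkers = 20/330 = 0.0606
RR = 0.0823 / 0.0606 = 1.358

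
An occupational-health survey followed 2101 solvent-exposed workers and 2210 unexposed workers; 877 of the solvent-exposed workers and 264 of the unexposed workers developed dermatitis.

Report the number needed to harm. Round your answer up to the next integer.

NNH = 4

risk, solvent-exposed workers = 877/2101 = 0.417420
risk, unexposed workers = 264/2210 = 0.119457
absolute risk difference = 0.297963
1 / 0.297963 = 3.356 → round up → 4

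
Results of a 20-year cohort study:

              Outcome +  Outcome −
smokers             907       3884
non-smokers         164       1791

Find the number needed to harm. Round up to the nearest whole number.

10

risk, smokers = 907/4791 = 0.189313
risk, non-smokers = 164/1955 = 0.083887
absolute risk difference = 0.105426
1 / 0.105426 = 9.485 → round up → 10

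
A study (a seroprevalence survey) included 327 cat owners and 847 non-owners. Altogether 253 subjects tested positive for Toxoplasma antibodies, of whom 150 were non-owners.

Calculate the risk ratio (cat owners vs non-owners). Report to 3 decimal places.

1.779

cat owners with the outcome: 253 − 150 = 103
cat owners without the outcome: 327 − 103 = 224
non-owners without the outcome: 847 − 150 = 697
risk, cat owners = 103/327 = 0.3150
risk, non-owners = 150/847 = 0.1771
RR = 0.3150 / 0.1771 = 1.779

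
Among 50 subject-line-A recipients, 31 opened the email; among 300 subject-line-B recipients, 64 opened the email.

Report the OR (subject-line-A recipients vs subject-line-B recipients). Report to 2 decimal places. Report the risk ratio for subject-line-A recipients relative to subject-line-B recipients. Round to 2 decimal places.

OR = 6.02; RR = 2.91

OR = (31 × 236) / (19 × 64) = 7316/1216 ≈ 6.02
risk, subject-line-A recipients = 31/50 = 0.6200
risk, subject-line-B recipients = 64/300 = 0.2133
RR = 0.6200 / 0.2133 = 2.91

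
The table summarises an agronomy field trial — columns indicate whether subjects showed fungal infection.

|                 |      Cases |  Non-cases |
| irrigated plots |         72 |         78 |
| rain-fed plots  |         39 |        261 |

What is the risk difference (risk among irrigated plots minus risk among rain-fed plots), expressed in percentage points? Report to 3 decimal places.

35.000

risk, irrigated plots = 72/150 = 0.4800
risk, rain-fed plots = 39/300 = 0.1300
risk difference = 0.4800 − 0.1300 = 0.3500 → 35.000 percentage points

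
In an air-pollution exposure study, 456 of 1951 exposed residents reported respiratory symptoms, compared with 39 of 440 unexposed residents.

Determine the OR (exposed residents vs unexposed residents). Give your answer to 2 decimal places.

OR = (456 × 401) / (1495 × 39) = 182856/58305 ≈ 3.14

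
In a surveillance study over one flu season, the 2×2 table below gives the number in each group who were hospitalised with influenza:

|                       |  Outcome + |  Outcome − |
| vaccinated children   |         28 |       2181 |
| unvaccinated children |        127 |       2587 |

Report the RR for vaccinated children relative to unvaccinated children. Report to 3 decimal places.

RR: 0.271

risk, vaccinated children = 28/2209 = 0.01268
risk, unvaccinated children = 127/2714 = 0.04679
RR = 0.01268 / 0.04679 = 0.271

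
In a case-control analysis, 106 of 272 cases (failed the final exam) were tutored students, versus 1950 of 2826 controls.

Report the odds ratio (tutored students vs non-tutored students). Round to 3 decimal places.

OR = (106 × 876) / (1950 × 166) = 92856/323700 ≈ 0.287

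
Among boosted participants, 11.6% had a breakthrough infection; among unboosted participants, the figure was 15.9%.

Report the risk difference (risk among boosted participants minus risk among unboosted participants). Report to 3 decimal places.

risk difference = 0.1160 − 0.1590 = -0.043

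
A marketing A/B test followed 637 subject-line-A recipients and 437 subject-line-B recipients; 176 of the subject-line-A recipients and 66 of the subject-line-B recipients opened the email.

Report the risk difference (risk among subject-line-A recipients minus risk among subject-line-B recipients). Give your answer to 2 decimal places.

0.13

risk, subject-line-A recipients = 176/637 = 0.2763
risk, subject-line-B recipients = 66/437 = 0.1510
risk difference = 0.2763 − 0.1510 = 0.13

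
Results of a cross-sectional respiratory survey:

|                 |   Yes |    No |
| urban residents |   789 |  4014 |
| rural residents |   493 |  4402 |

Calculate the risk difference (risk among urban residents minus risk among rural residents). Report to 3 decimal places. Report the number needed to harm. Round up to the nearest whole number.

RD = 0.064; NNH = 16

risk, urban residents = 789/4803 = 0.1643
risk, rural residents = 493/4895 = 0.1007
risk difference = 0.1643 − 0.1007 = 0.064
absolute risk difference = 0.063557
1 / 0.063557 = 15.734 → round up → 16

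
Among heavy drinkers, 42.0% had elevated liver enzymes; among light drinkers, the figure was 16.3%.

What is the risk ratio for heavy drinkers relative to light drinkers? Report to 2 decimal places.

RR = 0.4200 / 0.1630 = 2.58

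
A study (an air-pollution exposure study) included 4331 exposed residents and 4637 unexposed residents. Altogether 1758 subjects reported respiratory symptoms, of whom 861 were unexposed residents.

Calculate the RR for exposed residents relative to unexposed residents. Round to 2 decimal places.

RR ≈ 1.12

exposed residents with the outcome: 1758 − 861 = 897
exposed residents without the outcome: 4331 − 897 = 3434
unexposed residents without the outcome: 4637 − 861 = 3776
risk, exposed residents = 897/4331 = 0.2071
risk, unexposed residents = 861/4637 = 0.1857
RR = 0.2071 / 0.1857 = 1.12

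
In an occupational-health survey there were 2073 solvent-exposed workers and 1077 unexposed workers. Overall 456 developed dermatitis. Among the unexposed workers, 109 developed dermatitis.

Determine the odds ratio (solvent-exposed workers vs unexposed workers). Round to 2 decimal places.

solvent-exposed workers with the outcome: 456 − 109 = 347
solvent-exposed workers without the outcome: 2073 − 347 = 1726
unexposed workers without the outcome: 1077 − 109 = 968
OR = (347 × 968) / (1726 × 109) = 335896/188134 ≈ 1.79

OR = 1.79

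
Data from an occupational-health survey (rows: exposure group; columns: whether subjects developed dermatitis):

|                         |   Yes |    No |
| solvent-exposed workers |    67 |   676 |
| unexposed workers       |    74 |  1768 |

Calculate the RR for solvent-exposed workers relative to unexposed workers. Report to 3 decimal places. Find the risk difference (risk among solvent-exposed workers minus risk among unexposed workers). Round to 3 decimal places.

RR = 2.245; RD = 0.050

risk, solvent-exposed workers = 67/743 = 0.09017
risk, unexposed workers = 74/1842 = 0.04017
RR = 0.09017 / 0.04017 = 2.245
risk difference = 0.09017 − 0.04017 = 0.050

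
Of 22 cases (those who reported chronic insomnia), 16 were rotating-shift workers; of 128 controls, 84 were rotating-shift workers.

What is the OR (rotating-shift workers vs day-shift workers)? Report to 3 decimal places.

odds, rotating-shift workers = 16/84 = 0.1905
odds, day-shift workers = 6/44 = 0.1364
OR = 0.1905 / 0.1364 = 1.397

1.397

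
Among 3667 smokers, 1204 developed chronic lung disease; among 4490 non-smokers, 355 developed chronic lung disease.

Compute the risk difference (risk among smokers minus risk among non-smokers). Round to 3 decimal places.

risk, smokers = 1204/3667 = 0.3283
risk, non-smokers = 355/4490 = 0.0791
risk difference = 0.3283 − 0.0791 = 0.249

0.249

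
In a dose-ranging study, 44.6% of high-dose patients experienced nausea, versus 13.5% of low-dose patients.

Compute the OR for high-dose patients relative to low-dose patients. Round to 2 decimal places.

odds, high-dose patients = 0.4460/0.5540 = 0.8051
odds, low-dose patients = 0.1350/0.8650 = 0.1561
OR = 0.8051 / 0.1561 = 5.16

OR = 5.16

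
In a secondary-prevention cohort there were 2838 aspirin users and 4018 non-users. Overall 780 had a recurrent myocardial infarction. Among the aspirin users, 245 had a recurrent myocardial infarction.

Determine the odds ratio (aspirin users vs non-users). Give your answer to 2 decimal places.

OR ≈ 0.62

aspirin users without the outcome: 2838 − 245 = 2593
non-users with the outcome: 780 − 245 = 535
non-users without the outcome: 4018 − 535 = 3483
odds, aspirin users = 245/2593 = 0.0945
odds, non-users = 535/3483 = 0.1536
OR = 0.0945 / 0.1536 = 0.62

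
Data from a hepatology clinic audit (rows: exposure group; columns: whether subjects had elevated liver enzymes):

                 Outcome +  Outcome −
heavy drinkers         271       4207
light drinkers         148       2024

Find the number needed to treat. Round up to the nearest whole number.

risk, heavy drinkers = 271/4478 = 0.060518
risk, light drinkers = 148/2172 = 0.068140
absolute risk difference = 0.007622
1 / 0.007622 = 131.199 → round up → 132

NNT ≈ 132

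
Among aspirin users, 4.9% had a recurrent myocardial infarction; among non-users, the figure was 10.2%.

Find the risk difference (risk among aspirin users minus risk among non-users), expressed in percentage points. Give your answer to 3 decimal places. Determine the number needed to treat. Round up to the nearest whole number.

risk difference = 0.04900 − 0.10200 = -0.05300 → -5.300 percentage points
absolute risk difference = 0.053000
1 / 0.053000 = 18.868 → round up → 19

RD = -5.300; NNT = 19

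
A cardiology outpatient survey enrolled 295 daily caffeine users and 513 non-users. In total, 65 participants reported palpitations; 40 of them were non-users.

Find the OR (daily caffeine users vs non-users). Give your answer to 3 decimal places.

1.095

daily caffeine users with the outcome: 65 − 40 = 25
daily caffeine users without the outcome: 295 − 25 = 270
non-users without the outcome: 513 − 40 = 473
OR = (25 × 473) / (270 × 40) = 11825/10800 ≈ 1.095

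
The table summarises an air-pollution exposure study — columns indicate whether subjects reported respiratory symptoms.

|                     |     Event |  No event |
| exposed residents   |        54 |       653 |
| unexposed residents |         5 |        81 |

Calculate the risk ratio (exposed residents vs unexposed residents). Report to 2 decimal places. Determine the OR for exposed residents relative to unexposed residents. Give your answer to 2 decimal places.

risk, exposed residents = 54/707 = 0.0764
risk, unexposed residents = 5/86 = 0.0581
RR = 0.0764 / 0.0581 = 1.31
odds, exposed residents = 54/653 = 0.0827
odds, unexposed residents = 5/81 = 0.0617
OR = 0.0827 / 0.0617 = 1.34

RR = 1.31; OR = 1.34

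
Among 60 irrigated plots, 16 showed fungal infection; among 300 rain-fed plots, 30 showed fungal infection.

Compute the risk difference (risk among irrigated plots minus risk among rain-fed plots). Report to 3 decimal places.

risk, irrigated plots = 16/60 = 0.2667
risk, rain-fed plots = 30/300 = 0.1000
risk difference = 0.2667 − 0.1000 = 0.167

0.167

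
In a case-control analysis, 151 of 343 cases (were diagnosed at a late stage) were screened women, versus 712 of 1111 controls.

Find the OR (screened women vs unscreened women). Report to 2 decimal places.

OR = (151 × 399) / (712 × 192) = 60249/136704 ≈ 0.44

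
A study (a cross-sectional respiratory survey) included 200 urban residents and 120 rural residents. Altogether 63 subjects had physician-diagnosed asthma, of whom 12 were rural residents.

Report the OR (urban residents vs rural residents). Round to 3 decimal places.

urban residents with the outcome: 63 − 12 = 51
urban residents without the outcome: 200 − 51 = 149
rural residents without the outcome: 120 − 12 = 108
odds, urban residents = 51/149 = 0.3423
odds, rural residents = 12/108 = 0.1111
OR = 0.3423 / 0.1111 = 3.081

OR ≈ 3.081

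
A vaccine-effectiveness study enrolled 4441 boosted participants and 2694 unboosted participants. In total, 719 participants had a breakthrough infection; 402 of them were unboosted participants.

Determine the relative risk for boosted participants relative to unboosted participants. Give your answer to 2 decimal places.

boosted participants with the outcome: 719 − 402 = 317
boosted participants without the outcome: 4441 − 317 = 4124
unboosted participants without the outcome: 2694 − 402 = 2292
risk, boosted participants = 317/4441 = 0.0714
risk, unboosted participants = 402/2694 = 0.1492
RR = 0.0714 / 0.1492 = 0.48

RR: 0.48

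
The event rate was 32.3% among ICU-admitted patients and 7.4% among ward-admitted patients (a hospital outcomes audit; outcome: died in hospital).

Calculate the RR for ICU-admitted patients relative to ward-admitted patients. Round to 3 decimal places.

RR = 0.3230 / 0.0740 = 4.365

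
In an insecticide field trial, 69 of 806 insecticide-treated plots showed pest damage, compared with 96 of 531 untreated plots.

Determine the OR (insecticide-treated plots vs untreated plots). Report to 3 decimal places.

0.424

odds, insecticide-treated plots = 69/737 = 0.0936
odds, untreated plots = 96/435 = 0.2207
OR = 0.0936 / 0.2207 = 0.424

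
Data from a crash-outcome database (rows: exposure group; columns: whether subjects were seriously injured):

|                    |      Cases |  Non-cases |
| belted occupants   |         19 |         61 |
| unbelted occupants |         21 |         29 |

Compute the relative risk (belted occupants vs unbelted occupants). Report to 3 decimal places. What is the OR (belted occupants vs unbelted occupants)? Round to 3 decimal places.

RR = 0.565; OR = 0.430

risk, belted occupants = 19/80 = 0.2375
risk, unbelted occupants = 21/50 = 0.4200
RR = 0.2375 / 0.4200 = 0.565
odds, belted occupants = 19/61 = 0.3115
odds, unbelted occupants = 21/29 = 0.7241
OR = 0.3115 / 0.7241 = 0.430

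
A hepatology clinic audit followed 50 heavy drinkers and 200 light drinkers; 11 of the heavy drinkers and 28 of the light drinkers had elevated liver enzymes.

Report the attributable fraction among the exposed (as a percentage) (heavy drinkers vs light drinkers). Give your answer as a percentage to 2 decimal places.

risk, heavy drinkers = 11/50 = 0.2200
risk, light drinkers = 28/200 = 0.1400
AR% = (0.2200 − 0.1400) / 0.2200 = 0.3636 → 36.36%

AR% ≈ 36.36%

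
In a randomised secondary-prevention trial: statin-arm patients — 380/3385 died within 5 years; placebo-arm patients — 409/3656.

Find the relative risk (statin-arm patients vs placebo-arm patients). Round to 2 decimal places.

RR: 1.00

risk, statin-arm patients = 380/3385 = 0.1123
risk, placebo-arm patients = 409/3656 = 0.1119
RR = 0.1123 / 0.1119 = 1.00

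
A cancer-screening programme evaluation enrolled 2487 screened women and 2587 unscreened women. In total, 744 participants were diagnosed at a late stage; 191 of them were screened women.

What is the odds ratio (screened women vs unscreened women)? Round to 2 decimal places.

screened women without the outcome: 2487 − 191 = 2296
unscreened women with the outcome: 744 − 191 = 553
unscreened women without the outcome: 2587 − 553 = 2034
odds, screened women = 191/2296 = 0.0832
odds, unscreened women = 553/2034 = 0.2719
OR = 0.0832 / 0.2719 = 0.31

0.31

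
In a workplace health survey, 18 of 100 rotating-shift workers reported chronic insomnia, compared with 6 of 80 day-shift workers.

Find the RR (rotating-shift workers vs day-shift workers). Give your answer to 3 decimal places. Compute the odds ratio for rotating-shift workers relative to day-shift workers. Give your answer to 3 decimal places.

risk, rotating-shift workers = 18/100 = 0.1800
risk, day-shift workers = 6/80 = 0.0750
RR = 0.1800 / 0.0750 = 2.400
OR = (18 × 74) / (82 × 6) = 1332/492 ≈ 2.707

RR = 2.400; OR = 2.707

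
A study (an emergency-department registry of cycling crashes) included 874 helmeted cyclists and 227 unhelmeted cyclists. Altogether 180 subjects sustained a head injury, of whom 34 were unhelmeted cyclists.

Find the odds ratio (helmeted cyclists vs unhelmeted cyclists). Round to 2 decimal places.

helmeted cyclists with the outcome: 180 − 34 = 146
helmeted cyclists without the outcome: 874 − 146 = 728
unhelmeted cyclists without the outcome: 227 − 34 = 193
OR = (146 × 193) / (728 × 34) = 28178/24752 ≈ 1.14

OR = 1.14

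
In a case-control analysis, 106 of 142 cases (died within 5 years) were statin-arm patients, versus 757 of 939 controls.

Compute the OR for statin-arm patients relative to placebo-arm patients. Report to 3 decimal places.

OR = (106 × 182) / (757 × 36) = 19292/27252 ≈ 0.708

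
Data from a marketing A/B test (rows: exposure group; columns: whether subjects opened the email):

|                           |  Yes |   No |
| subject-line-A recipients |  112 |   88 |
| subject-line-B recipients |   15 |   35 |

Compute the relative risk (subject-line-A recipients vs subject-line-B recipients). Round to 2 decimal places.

1.87

risk, subject-line-A recipients = 112/200 = 0.5600
risk, subject-line-B recipients = 15/50 = 0.3000
RR = 0.5600 / 0.3000 = 1.87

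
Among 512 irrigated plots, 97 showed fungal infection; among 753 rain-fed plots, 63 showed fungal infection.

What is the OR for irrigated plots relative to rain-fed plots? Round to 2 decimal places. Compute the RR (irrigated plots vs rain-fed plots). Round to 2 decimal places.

OR = (97 × 690) / (415 × 63) = 66930/26145 ≈ 2.56
risk, irrigated plots = 97/512 = 0.1895
risk, rain-fed plots = 63/753 = 0.0837
RR = 0.1895 / 0.0837 = 2.26

OR = 2.56; RR = 2.26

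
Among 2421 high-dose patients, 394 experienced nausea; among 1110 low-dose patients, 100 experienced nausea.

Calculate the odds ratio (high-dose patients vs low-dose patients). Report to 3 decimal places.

OR = (394 × 1010) / (2027 × 100) = 397940/202700 ≈ 1.963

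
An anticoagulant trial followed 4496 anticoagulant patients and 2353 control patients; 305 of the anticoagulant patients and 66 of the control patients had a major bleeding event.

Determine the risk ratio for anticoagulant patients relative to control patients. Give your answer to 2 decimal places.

RR ≈ 2.42

risk, anticoagulant patients = 305/4496 = 0.06784
risk, control patients = 66/2353 = 0.02805
RR = 0.06784 / 0.02805 = 2.42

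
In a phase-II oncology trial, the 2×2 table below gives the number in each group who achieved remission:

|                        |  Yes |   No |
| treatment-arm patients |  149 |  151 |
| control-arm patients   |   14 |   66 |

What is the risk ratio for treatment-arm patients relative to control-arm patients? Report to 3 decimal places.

2.838

risk, treatment-arm patients = 149/300 = 0.4967
risk, control-arm patients = 14/80 = 0.1750
RR = 0.4967 / 0.1750 = 2.838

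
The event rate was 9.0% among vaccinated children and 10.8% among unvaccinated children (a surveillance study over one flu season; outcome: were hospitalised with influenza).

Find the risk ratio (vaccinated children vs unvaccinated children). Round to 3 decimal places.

RR = 0.0900 / 0.1080 = 0.833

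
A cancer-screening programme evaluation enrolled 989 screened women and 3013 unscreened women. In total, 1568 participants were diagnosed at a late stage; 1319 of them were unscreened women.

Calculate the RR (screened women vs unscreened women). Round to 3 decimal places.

0.575

screened women with the outcome: 1568 − 1319 = 249
screened women without the outcome: 989 − 249 = 740
unscreened women without the outcome: 3013 − 1319 = 1694
risk, screened women = 249/989 = 0.2518
risk, unscreened women = 1319/3013 = 0.4378
RR = 0.2518 / 0.4378 = 0.575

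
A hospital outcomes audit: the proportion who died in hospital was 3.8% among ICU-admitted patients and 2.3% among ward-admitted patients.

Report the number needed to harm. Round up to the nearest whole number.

NNH: 67

absolute risk difference = 0.015000
1 / 0.015000 = 66.667 → round up → 67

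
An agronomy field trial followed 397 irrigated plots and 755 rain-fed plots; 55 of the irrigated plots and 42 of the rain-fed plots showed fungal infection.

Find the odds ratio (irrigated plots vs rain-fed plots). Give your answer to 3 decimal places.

odds, irrigated plots = 55/342 = 0.1608
odds, rain-fed plots = 42/713 = 0.0589
OR = 0.1608 / 0.0589 = 2.730

OR = 2.730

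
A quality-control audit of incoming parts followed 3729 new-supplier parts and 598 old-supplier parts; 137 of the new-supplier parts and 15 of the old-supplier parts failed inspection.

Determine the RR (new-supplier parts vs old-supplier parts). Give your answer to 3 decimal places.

1.465

risk, new-supplier parts = 137/3729 = 0.03674
risk, old-supplier parts = 15/598 = 0.02508
RR = 0.03674 / 0.02508 = 1.465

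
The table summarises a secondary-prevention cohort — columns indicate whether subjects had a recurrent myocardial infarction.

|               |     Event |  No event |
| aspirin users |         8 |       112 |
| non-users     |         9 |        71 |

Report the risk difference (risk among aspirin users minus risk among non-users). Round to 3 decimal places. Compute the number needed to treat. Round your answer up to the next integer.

RD = -0.046; NNT = 22

risk, aspirin users = 8/120 = 0.0667
risk, non-users = 9/80 = 0.1125
risk difference = 0.0667 − 0.1125 = -0.046
absolute risk difference = 0.045833
1 / 0.045833 = 21.818 → round up → 22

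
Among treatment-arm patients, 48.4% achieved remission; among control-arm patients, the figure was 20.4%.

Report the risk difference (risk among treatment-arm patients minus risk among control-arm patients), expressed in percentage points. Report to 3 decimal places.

risk difference = 0.4840 − 0.2040 = 0.2800 → 28.000 percentage points

RD: 28.000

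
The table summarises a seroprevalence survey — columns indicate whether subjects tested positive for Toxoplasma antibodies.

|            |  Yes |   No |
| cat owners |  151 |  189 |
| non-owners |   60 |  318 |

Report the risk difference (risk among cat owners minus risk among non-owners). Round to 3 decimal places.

0.285

risk, cat owners = 151/340 = 0.4441
risk, non-owners = 60/378 = 0.1587
risk difference = 0.4441 − 0.1587 = 0.285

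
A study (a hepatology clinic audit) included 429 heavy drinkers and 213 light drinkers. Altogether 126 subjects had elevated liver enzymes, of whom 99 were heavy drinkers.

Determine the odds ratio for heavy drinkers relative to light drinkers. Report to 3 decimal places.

2.067

heavy drinkers without the outcome: 429 − 99 = 330
light drinkers with the outcome: 126 − 99 = 27
light drinkers without the outcome: 213 − 27 = 186
OR = (99 × 186) / (330 × 27) = 18414/8910 ≈ 2.067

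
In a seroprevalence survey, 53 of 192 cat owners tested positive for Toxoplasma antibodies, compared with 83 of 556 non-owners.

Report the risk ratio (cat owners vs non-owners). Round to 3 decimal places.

RR: 1.849

risk, cat owners = 53/192 = 0.2760
risk, non-owners = 83/556 = 0.1493
RR = 0.2760 / 0.1493 = 1.849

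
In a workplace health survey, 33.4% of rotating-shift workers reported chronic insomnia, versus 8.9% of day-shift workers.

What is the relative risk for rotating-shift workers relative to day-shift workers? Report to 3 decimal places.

RR = 0.3340 / 0.0890 = 3.753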